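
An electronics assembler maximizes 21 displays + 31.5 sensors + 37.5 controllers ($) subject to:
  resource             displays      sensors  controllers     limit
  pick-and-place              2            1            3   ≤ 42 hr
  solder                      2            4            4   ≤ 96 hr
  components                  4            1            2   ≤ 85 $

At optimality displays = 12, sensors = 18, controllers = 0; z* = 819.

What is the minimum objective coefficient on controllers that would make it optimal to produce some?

38.5

Binding: pick-and-place and solder. Non-binding: components (19 unused).
Since components is not tight, its dual is 0.
Dual feasibility on the basic columns requires 2·y_pick-and-place + 2·y_solder = 21, 1·y_pick-and-place + 4·y_solder = 31.5.
→ y_pick-and-place = 3.5 and y_solder = 7.
controllers enters the basis when its profit ≥ yᵀa₃ = 3.5·3 + 7·4 = 38.5.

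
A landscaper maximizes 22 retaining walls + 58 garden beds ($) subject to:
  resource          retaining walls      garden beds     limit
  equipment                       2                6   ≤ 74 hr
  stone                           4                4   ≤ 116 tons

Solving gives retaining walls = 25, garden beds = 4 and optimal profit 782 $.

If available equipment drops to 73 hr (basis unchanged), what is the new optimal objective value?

773

Check each constraint at x*: equipment 74/74 (tight); stone 116/116 (tight).
The binding rows give the dual system: 2·y_equipment + 4·y_stone = 22 and 6·y_equipment + 4·y_stone = 58.
Solving: y_equipment = 9, y_stone = 1.
Δz = y_equipment·Δb = 9 × (-1) = -9, so new z* = 782 − 9 = 773.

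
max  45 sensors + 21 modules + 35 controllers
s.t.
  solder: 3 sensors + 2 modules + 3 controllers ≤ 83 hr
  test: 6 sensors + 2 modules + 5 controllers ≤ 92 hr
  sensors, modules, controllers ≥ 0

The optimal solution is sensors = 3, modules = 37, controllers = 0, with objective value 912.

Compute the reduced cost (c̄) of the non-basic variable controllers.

-5.5

At the optimum: solder uses 83 of 83 (binding); test uses 92 of 92 (binding).
From A_Bᵀ y = c: 3·y_solder + 6·y_test = 45; 2·y_solder + 2·y_test = 21.
This yields shadow prices y_solder = 6, y_test = 4.5.
Reduced cost of controllers: c₃ − yᵀa₃ = 35 − (6·3 + 4.5·5) = 35 − 40.5 = -5.5.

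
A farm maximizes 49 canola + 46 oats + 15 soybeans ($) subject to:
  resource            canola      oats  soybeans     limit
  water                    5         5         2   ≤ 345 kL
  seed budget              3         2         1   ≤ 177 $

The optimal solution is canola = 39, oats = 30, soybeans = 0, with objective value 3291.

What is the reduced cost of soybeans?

-4

Check each constraint at x*: water 345/345 (tight); seed budget 177/177 (tight).
From A_Bᵀ y = c: 5·y_water + 3·y_seed budget = 49; 5·y_water + 2·y_seed budget = 46.
Solving: y_water = 8, y_seed budget = 3.
Reduced cost of soybeans: c₃ − yᵀa₃ = 15 − (8·2 + 3·1) = 15 − 19 = -4.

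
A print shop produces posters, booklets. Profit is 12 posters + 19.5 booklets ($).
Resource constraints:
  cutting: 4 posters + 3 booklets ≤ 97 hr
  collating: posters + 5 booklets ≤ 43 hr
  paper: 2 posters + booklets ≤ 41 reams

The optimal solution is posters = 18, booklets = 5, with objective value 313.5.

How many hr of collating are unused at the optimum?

collating used = 1·18 + 5·5 = 43; slack = 43 − 43 = 0.

0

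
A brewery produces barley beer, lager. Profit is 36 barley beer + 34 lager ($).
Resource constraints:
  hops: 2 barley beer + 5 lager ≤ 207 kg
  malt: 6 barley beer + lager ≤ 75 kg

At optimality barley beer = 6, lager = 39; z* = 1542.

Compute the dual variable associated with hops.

6

Both hops and malt are binding at x*.
Dual feasibility on the basic columns requires 2·y_hops + 6·y_malt = 36, 5·y_hops + 1·y_malt = 34.
This yields shadow prices y_hops = 6, y_malt = 4.
Shadow price of hops = 6.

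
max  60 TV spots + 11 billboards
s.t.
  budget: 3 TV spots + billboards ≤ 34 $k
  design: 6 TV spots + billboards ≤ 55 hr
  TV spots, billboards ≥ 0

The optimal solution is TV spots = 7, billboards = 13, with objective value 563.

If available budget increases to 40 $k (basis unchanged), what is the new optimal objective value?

Both budget and design are binding at x*.
From A_Bᵀ y = c: 3·y_budget + 6·y_design = 60; 1·y_budget + 1·y_design = 11.
This yields shadow prices y_budget = 2, y_design = 9.
Δz = y_budget·Δb = 2 × (6) = 12, so new z* = 563 + 12 = 575.

575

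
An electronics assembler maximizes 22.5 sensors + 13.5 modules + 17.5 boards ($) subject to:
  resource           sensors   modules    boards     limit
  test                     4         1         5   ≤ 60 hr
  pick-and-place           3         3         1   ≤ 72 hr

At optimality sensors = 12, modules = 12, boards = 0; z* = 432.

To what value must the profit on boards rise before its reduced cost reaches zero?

At the optimum: test uses 60 of 60 (binding); pick-and-place uses 72 of 72 (binding).
Dual feasibility on the basic columns requires 4·y_test + 3·y_pick-and-place = 22.5, 1·y_test + 3·y_pick-and-place = 13.5.
This yields shadow prices y_test = 3, y_pick-and-place = 3.5.
boards enters the basis when its profit ≥ yᵀa₃ = 3·5 + 3.5·1 = 18.5.

18.5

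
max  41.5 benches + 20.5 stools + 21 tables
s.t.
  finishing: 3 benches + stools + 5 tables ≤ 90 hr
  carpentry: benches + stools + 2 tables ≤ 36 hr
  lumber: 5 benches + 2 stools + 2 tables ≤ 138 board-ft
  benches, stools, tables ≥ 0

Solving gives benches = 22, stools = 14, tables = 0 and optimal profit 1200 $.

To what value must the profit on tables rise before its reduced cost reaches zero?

27

Binding: carpentry and lumber. Non-binding: finishing (10 unused).
Since finishing is not tight, its dual is 0.
From A_Bᵀ y = c: 1·y_carpentry + 5·y_lumber = 41.5; 1·y_carpentry + 2·y_lumber = 20.5.
This yields shadow prices y_carpentry = 6.5, y_lumber = 7.
tables enters the basis when its profit ≥ yᵀa₃ = 6.5·2 + 7·2 = 27.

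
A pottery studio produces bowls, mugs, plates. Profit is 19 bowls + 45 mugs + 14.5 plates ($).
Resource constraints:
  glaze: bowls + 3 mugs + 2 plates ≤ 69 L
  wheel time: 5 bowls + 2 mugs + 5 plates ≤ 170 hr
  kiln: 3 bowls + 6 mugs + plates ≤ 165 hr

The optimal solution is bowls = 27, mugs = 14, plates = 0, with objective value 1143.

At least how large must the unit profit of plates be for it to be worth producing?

Binding: glaze and kiln. Non-binding: wheel time (7 unused).
Since wheel time is not tight, its dual is 0.
From A_Bᵀ y = c: 1·y_glaze + 3·y_kiln = 19; 3·y_glaze + 6·y_kiln = 45.
This yields shadow prices y_glaze = 7, y_kiln = 4.
plates enters the basis when its profit ≥ yᵀa₃ = 7·2 + 4·1 = 18.

18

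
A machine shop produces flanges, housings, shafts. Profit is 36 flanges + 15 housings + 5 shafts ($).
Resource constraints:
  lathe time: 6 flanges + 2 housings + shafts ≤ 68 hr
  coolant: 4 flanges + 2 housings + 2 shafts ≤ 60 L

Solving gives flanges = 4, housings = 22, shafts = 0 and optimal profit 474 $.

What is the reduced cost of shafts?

At the optimum: lathe time uses 68 of 68 (binding); coolant uses 60 of 60 (binding).
From A_Bᵀ y = c: 6·y_lathe time + 4·y_coolant = 36; 2·y_lathe time + 2·y_coolant = 15.
This yields shadow prices y_lathe time = 3, y_coolant = 4.5.
Reduced cost of shafts: c₃ − yᵀa₃ = 5 − (3·1 + 4.5·2) = 5 − 12 = -7.

-7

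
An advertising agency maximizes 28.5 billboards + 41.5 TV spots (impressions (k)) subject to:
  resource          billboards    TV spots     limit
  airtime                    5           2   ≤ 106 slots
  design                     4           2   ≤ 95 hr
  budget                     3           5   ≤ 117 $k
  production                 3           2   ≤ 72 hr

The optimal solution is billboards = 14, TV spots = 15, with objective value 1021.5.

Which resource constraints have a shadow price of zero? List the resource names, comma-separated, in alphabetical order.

airtime, design

airtime: 100/106 (slack 6)
design: 86/95 (slack 9)
budget: 117/117 (binding)
production: 72/72 (binding)
By complementary slackness, a constraint with positive slack has shadow price 0 → airtime, design.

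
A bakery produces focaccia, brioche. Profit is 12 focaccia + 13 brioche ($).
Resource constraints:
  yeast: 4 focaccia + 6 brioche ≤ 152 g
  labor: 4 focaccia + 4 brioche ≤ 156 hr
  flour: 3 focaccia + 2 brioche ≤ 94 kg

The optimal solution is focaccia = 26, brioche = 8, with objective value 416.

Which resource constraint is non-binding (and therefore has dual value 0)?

labor

yeast: 152/152 (binding)
labor: 136/156 (slack 20)
flour: 94/94 (binding)
By complementary slackness, a constraint with positive slack has shadow price 0 → labor.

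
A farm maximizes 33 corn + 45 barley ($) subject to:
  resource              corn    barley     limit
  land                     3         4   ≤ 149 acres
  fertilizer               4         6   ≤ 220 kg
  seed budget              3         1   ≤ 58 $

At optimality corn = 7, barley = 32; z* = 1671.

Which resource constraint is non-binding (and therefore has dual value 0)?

seed budget

land: 149/149 (binding)
fertilizer: 220/220 (binding)
seed budget: 53/58 (slack 5)
By complementary slackness, a constraint with positive slack has shadow price 0 → seed budget.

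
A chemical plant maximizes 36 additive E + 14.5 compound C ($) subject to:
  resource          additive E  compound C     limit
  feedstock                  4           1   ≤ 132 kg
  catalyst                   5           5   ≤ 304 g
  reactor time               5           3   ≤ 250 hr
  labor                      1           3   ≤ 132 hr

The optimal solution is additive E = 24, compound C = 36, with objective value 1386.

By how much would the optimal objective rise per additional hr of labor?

At the optimum: feedstock uses 132 of 132 (binding); catalyst uses 300 of 304 (slack = 4); reactor time uses 228 of 250 (slack = 22); labor uses 132 of 132 (binding).
Since catalyst, reactor time are not tight, their duals are 0.
From A_Bᵀ y = c: 4·y_feedstock + 1·y_labor = 36; 1·y_feedstock + 3·y_labor = 14.5.
Solving: y_feedstock = 8.5, y_labor = 2.
Shadow price of labor = 2.

2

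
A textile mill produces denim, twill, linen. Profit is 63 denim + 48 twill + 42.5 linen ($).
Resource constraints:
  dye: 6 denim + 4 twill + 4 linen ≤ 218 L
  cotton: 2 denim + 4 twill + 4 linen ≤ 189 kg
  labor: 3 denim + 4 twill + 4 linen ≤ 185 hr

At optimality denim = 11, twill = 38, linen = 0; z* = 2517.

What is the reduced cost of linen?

Binding: dye and labor. Non-binding: cotton (15 unused).
Since cotton is not tight, its dual is 0.
Dual feasibility on the basic columns requires 6·y_dye + 3·y_labor = 63, 4·y_dye + 4·y_labor = 48.
→ y_dye = 9 and y_labor = 3.
Reduced cost of linen: c₃ − yᵀa₃ = 42.5 − (9·4 + 3·4) = 42.5 − 48 = -5.5.

-5.5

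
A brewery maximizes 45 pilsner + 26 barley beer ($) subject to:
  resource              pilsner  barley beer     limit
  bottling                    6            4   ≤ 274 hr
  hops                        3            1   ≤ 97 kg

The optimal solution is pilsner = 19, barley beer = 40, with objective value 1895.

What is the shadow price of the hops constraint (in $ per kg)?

Check each constraint at x*: bottling 274/274 (tight); hops 97/97 (tight).
The binding rows give the dual system: 6·y_bottling + 3·y_hops = 45 and 4·y_bottling + 1·y_hops = 26.
This yields shadow prices y_bottling = 5.5, y_hops = 4.
Shadow price of hops = 4.

4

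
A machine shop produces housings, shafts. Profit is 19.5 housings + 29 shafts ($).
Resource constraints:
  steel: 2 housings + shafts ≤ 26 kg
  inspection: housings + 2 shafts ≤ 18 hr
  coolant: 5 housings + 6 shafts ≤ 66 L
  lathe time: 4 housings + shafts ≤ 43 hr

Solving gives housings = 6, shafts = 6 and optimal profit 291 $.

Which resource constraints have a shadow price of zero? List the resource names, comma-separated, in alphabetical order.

lathe time, steel

steel: 18/26 (slack 8)
inspection: 18/18 (binding)
coolant: 66/66 (binding)
lathe time: 30/43 (slack 13)
By complementary slackness, a constraint with positive slack has shadow price 0 → lathe time, steel.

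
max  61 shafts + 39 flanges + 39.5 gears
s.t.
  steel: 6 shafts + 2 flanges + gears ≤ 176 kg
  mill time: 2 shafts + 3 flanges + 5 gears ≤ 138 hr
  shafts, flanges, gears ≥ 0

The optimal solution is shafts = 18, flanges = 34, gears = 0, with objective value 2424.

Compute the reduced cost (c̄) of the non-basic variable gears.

-8

At the optimum: steel uses 176 of 176 (binding); mill time uses 138 of 138 (binding).
From A_Bᵀ y = c: 6·y_steel + 2·y_mill time = 61; 2·y_steel + 3·y_mill time = 39.
Solving: y_steel = 7.5, y_mill time = 8.
Reduced cost of gears: c₃ − yᵀa₃ = 39.5 − (7.5·1 + 8·5) = 39.5 − 47.5 = -8.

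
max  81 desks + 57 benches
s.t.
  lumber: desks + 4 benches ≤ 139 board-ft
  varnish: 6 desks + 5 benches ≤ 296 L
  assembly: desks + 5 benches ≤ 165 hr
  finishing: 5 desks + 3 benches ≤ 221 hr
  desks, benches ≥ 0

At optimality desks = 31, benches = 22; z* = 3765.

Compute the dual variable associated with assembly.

At the optimum: lumber uses 119 of 139 (slack = 20); varnish uses 296 of 296 (binding); assembly uses 141 of 165 (slack = 24); finishing uses 221 of 221 (binding).
Since lumber, assembly are not tight, their duals are 0.
Dual feasibility on the basic columns requires 6·y_varnish + 5·y_finishing = 81, 5·y_varnish + 3·y_finishing = 57.
→ y_varnish = 6 and y_finishing = 9.
Shadow price of assembly = 0.

0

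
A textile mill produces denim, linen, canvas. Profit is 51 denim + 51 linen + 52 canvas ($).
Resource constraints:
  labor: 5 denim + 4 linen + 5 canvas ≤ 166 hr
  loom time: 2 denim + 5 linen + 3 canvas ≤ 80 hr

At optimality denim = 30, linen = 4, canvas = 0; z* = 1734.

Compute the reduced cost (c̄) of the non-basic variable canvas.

Check each constraint at x*: labor 166/166 (tight); loom time 80/80 (tight).
The binding rows give the dual system: 5·y_labor + 2·y_loom time = 51 and 4·y_labor + 5·y_loom time = 51.
This yields shadow prices y_labor = 9, y_loom time = 3.
Reduced cost of canvas: c₃ − yᵀa₃ = 52 − (9·5 + 3·3) = 52 − 54 = -2.

-2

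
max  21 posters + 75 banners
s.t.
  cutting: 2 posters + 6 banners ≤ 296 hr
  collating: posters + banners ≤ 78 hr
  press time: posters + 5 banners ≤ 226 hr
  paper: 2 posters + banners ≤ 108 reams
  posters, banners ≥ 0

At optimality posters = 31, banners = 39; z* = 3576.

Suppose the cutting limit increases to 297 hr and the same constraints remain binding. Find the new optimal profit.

At the optimum: cutting uses 296 of 296 (binding); collating uses 70 of 78 (slack = 8); press time uses 226 of 226 (binding); paper uses 101 of 108 (slack = 7).
By complementary slackness, y = 0 for the non-binding constraints.
Dual feasibility on the basic columns requires 2·y_cutting + 1·y_press time = 21, 6·y_cutting + 5·y_press time = 75.
Solving: y_cutting = 7.5, y_press time = 6.
Δz = y_cutting·Δb = 7.5 × (1) = 7.5, so new z* = 3576 + 7.5 = 3583.5.

3583.5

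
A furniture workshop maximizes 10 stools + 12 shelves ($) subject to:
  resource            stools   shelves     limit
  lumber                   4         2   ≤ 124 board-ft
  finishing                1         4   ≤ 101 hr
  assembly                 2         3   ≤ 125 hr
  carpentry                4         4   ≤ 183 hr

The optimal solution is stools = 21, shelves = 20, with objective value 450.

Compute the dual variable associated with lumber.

2

Binding: lumber and finishing. Non-binding: assembly (23 unused), carpentry (19 unused).
Slack constraints have shadow price 0 (complementary slackness).
The binding rows give the dual system: 4·y_lumber + 1·y_finishing = 10 and 2·y_lumber + 4·y_finishing = 12.
This yields shadow prices y_lumber = 2, y_finishing = 2.
Shadow price of lumber = 2.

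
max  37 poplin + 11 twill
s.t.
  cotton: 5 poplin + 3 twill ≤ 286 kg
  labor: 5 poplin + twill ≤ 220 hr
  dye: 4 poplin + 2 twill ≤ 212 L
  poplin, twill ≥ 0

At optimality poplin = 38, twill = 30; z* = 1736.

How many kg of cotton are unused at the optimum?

6

cotton used = 5·38 + 3·30 = 280; slack = 286 − 280 = 6.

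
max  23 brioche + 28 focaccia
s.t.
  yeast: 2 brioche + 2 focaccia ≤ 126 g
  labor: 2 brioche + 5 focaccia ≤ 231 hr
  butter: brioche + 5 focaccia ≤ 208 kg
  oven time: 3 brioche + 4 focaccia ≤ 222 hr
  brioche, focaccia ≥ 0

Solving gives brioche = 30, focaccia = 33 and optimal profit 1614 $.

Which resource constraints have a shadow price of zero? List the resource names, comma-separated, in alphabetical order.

butter, labor

yeast: 126/126 (binding)
labor: 225/231 (slack 6)
butter: 195/208 (slack 13)
oven time: 222/222 (binding)
By complementary slackness, a constraint with positive slack has shadow price 0 → butter, labor.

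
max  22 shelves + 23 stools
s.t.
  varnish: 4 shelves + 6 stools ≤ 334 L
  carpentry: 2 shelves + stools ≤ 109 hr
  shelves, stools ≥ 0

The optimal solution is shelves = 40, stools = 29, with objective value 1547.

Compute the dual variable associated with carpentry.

At the optimum: varnish uses 334 of 334 (binding); carpentry uses 109 of 109 (binding).
Dual feasibility on the basic columns requires 4·y_varnish + 2·y_carpentry = 22, 6·y_varnish + 1·y_carpentry = 23.
Solving: y_varnish = 3, y_carpentry = 5.
Shadow price of carpentry = 5.

5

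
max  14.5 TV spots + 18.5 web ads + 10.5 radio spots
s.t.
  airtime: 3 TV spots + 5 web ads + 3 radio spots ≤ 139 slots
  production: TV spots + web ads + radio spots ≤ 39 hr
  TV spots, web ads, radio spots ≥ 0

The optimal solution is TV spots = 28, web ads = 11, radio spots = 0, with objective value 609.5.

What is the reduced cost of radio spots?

Check each constraint at x*: airtime 139/139 (tight); production 39/39 (tight).
The binding rows give the dual system: 3·y_airtime + 1·y_production = 14.5 and 5·y_airtime + 1·y_production = 18.5.
→ y_airtime = 2 and y_production = 8.5.
Reduced cost of radio spots: c₃ − yᵀa₃ = 10.5 − (2·3 + 8.5·1) = 10.5 − 14.5 = -4.

-4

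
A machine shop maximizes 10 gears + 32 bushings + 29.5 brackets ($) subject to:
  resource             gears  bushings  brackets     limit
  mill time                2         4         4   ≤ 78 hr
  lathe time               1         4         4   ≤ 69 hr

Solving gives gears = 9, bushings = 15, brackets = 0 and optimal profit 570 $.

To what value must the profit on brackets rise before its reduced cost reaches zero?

Both mill time and lathe time are binding at x*.
Dual feasibility on the basic columns requires 2·y_mill time + 1·y_lathe time = 10, 4·y_mill time + 4·y_lathe time = 32.
→ y_mill time = 2 and y_lathe time = 6.
brackets enters the basis when its profit ≥ yᵀa₃ = 2·4 + 6·4 = 32.

32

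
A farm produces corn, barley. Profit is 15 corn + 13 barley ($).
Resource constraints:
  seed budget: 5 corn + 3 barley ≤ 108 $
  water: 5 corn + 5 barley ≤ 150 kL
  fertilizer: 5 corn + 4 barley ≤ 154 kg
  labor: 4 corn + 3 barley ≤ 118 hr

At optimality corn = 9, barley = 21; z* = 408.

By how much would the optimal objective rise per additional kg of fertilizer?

At the optimum: seed budget uses 108 of 108 (binding); water uses 150 of 150 (binding); fertilizer uses 129 of 154 (slack = 25); labor uses 99 of 118 (slack = 19).
By complementary slackness, y = 0 for the non-binding constraints.
Dual feasibility on the basic columns requires 5·y_seed budget + 5·y_water = 15, 3·y_seed budget + 5·y_water = 13.
Solving: y_seed budget = 1, y_water = 2.
Shadow price of fertilizer = 0.

0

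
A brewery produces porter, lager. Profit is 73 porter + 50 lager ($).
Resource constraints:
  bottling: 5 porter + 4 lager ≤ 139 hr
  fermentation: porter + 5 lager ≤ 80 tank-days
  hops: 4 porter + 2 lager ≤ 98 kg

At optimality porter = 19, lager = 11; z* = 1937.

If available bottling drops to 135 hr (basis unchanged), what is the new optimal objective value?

1901

Check each constraint at x*: bottling 139/139 (tight); fermentation 74/80 (slack 6); hops 98/98 (tight).
By complementary slackness, y = 0 for the non-binding constraint.
From A_Bᵀ y = c: 5·y_bottling + 4·y_hops = 73; 4·y_bottling + 2·y_hops = 50.
→ y_bottling = 9 and y_hops = 7.
Δz = y_bottling·Δb = 9 × (-4) = -36, so new z* = 1937 − 36 = 1901.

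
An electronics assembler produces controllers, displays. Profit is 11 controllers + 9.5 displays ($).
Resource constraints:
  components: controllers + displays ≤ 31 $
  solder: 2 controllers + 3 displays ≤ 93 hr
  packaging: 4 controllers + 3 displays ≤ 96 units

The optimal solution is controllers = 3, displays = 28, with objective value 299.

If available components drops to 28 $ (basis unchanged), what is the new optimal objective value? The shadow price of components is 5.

Δb = -3, so new z* = 299 + (5)·(-3) = 299 − 15 = 284.

284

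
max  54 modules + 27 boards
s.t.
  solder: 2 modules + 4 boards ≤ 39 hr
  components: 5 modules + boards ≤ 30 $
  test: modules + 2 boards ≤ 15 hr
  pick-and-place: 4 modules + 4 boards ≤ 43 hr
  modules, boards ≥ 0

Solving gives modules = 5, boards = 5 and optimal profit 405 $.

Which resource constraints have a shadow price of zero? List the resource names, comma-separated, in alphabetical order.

pick-and-place, solder

solder: 30/39 (slack 9)
components: 30/30 (binding)
test: 15/15 (binding)
pick-and-place: 40/43 (slack 3)
By complementary slackness, a constraint with positive slack has shadow price 0 → pick-and-place, solder.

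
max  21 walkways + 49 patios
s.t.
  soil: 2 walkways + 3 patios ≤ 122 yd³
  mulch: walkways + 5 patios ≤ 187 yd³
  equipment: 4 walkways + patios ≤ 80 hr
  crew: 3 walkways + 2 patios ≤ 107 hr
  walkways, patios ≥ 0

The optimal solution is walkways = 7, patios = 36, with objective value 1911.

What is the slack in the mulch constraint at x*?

0

mulch used = 1·7 + 5·36 = 187; slack = 187 − 187 = 0.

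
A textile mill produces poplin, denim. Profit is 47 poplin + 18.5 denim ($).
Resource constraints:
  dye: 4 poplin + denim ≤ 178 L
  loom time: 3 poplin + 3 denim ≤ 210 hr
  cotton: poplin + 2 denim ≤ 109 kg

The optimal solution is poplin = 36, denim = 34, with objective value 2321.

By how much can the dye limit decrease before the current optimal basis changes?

15

Binding constraints: dye, loom time. The basis is B = [[4,1],[3,3]] with det 9.
Per unit decrease in dye, x* moves by d = (-0.3333, 0.3333).
The basis stays optimal until cotton becomes binding; allowable decrease = 15 L.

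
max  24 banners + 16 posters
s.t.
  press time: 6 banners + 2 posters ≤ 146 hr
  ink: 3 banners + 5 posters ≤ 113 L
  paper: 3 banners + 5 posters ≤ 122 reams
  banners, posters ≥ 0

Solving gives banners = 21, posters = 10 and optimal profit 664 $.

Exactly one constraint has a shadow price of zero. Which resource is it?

press time: 146/146 (binding)
ink: 113/113 (binding)
paper: 113/122 (slack 9)
By complementary slackness, a constraint with positive slack has shadow price 0 → paper.

paper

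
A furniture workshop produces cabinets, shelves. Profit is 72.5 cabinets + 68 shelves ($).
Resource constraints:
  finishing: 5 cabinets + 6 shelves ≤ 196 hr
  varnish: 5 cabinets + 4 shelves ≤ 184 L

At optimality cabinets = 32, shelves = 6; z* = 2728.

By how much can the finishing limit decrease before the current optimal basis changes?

Binding constraints: finishing, varnish. The basis is B = [[5,6],[5,4]] with det -10.
Per unit decrease in finishing, x* moves by d = (0.4, -0.5).
The basis stays optimal until shelves reaches 0; allowable decrease = 12 hr.

12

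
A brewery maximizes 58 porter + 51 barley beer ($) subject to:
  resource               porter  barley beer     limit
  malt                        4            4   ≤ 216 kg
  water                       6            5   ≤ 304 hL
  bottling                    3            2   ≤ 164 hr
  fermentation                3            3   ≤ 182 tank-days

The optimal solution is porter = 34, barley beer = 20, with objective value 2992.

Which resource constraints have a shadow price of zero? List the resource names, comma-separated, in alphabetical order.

bottling, fermentation

malt: 216/216 (binding)
water: 304/304 (binding)
bottling: 142/164 (slack 22)
fermentation: 162/182 (slack 20)
By complementary slackness, a constraint with positive slack has shadow price 0 → bottling, fermentation.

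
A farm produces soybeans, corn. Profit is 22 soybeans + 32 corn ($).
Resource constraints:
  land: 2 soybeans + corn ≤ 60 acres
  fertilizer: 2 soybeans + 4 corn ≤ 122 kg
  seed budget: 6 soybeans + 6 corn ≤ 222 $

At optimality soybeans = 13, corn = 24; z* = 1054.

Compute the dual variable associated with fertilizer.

At the optimum: land uses 50 of 60 (slack = 10); fertilizer uses 122 of 122 (binding); seed budget uses 222 of 222 (binding).
By complementary slackness, y = 0 for the non-binding constraint.
From A_Bᵀ y = c: 2·y_fertilizer + 6·y_seed budget = 22; 4·y_fertilizer + 6·y_seed budget = 32.
This yields shadow prices y_fertilizer = 5, y_seed budget = 2.
Shadow price of fertilizer = 5.

5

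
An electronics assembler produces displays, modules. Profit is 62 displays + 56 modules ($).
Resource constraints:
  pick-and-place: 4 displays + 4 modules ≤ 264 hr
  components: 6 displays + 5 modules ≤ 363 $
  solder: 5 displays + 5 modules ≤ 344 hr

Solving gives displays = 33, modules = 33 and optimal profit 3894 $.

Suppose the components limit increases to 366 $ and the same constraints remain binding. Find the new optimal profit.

Check each constraint at x*: pick-and-place 264/264 (tight); components 363/363 (tight); solder 330/344 (slack 14).
Since solder is not tight, its dual is 0.
Dual feasibility on the basic columns requires 4·y_pick-and-place + 6·y_components = 62, 4·y_pick-and-place + 5·y_components = 56.
This yields shadow prices y_pick-and-place = 6.5, y_components = 6.
Δz = y_components·Δb = 6 × (3) = 18, so new z* = 3894 + 18 = 3912.

3912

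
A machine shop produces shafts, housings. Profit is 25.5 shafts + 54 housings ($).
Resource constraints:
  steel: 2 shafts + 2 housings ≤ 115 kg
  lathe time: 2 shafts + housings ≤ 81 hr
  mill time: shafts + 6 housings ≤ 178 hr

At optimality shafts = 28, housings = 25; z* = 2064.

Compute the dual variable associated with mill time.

7.5

At the optimum: steel uses 106 of 115 (slack = 9); lathe time uses 81 of 81 (binding); mill time uses 178 of 178 (binding).
Slack constraints have shadow price 0 (complementary slackness).
The binding rows give the dual system: 2·y_lathe time + 1·y_mill time = 25.5 and 1·y_lathe time + 6·y_mill time = 54.
This yields shadow prices y_lathe time = 9, y_mill time = 7.5.
Shadow price of mill time = 7.5.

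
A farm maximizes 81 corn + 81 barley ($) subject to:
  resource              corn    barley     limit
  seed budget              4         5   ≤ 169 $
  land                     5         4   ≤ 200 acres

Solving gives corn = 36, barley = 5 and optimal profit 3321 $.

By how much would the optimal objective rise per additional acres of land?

Both seed budget and land are binding at x*.
Dual feasibility on the basic columns requires 4·y_seed budget + 5·y_land = 81, 5·y_seed budget + 4·y_land = 81.
This yields shadow prices y_seed budget = 9, y_land = 9.
Shadow price of land = 9.

9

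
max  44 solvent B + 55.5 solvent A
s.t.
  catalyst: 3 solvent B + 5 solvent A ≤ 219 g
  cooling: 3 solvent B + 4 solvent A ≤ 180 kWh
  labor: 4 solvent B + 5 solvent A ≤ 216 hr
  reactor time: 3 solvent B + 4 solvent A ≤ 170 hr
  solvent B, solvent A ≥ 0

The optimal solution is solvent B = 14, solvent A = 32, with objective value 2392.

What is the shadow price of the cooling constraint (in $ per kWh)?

0

Binding: labor and reactor time. Non-binding: catalyst (17 unused), cooling (10 unused).
By complementary slackness, y = 0 for the non-binding constraints.
The binding rows give the dual system: 4·y_labor + 3·y_reactor time = 44 and 5·y_labor + 4·y_reactor time = 55.5.
Solving: y_labor = 9.5, y_reactor time = 2.
Shadow price of cooling = 0.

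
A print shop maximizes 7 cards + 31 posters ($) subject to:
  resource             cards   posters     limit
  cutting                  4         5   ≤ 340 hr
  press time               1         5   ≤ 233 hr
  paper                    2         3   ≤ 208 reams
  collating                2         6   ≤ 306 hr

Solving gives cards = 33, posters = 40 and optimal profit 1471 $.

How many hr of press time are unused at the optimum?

press time used = 1·33 + 5·40 = 233; slack = 233 − 233 = 0.

0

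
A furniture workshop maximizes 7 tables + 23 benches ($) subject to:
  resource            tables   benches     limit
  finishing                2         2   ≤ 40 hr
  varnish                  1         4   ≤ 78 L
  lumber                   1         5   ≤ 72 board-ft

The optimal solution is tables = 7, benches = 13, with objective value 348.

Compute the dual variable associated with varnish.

Binding: finishing and lumber. Non-binding: varnish (19 unused).
Slack constraints have shadow price 0 (complementary slackness).
The binding rows give the dual system: 2·y_finishing + 1·y_lumber = 7 and 2·y_finishing + 5·y_lumber = 23.
Solving: y_finishing = 1.5, y_lumber = 4.
Shadow price of varnish = 0.

0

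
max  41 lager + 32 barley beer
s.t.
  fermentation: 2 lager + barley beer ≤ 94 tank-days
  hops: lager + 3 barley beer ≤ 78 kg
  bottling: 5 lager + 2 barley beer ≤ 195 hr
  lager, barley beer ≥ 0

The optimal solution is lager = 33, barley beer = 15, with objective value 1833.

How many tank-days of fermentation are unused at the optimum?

fermentation used = 2·33 + 1·15 = 81; slack = 94 − 81 = 13.

13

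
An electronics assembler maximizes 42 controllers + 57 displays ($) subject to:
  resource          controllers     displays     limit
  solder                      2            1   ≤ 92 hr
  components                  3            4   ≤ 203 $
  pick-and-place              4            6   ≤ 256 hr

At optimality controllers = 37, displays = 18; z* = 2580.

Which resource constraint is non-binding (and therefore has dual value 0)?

solder: 92/92 (binding)
components: 183/203 (slack 20)
pick-and-place: 256/256 (binding)
By complementary slackness, a constraint with positive slack has shadow price 0 → components.

components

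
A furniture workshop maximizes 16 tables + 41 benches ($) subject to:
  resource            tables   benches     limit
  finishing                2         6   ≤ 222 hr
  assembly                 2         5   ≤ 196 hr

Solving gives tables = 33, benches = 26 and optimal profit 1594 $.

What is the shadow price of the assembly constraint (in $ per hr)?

7

At the optimum: finishing uses 222 of 222 (binding); assembly uses 196 of 196 (binding).
Dual feasibility on the basic columns requires 2·y_finishing + 2·y_assembly = 16, 6·y_finishing + 5·y_assembly = 41.
→ y_finishing = 1 and y_assembly = 7.
Shadow price of assembly = 7.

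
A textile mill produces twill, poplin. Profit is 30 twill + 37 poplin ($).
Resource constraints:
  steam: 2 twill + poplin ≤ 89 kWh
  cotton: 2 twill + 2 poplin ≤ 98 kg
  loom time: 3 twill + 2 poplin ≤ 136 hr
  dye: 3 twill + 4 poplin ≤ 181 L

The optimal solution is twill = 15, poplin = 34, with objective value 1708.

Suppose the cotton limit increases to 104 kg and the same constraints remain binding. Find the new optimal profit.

1735

Check each constraint at x*: steam 64/89 (slack 25); cotton 98/98 (tight); loom time 113/136 (slack 23); dye 181/181 (tight).
Since steam, loom time are not tight, their duals are 0.
The binding rows give the dual system: 2·y_cotton + 3·y_dye = 30 and 2·y_cotton + 4·y_dye = 37.
Solving: y_cotton = 4.5, y_dye = 7.
Δz = y_cotton·Δb = 4.5 × (6) = 27, so new z* = 1708 + 27 = 1735.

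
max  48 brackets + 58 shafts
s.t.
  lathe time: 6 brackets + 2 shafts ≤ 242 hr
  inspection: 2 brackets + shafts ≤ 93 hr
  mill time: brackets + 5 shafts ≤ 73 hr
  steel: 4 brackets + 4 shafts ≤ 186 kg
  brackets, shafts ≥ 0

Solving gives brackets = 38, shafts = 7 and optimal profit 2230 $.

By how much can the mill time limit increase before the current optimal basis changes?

10.5

Binding constraints: lathe time, mill time. The basis is B = [[6,2],[1,5]] with det 28.
Per unit increase in mill time, x* moves by d = (-0.0714, 0.2143).
The basis stays optimal until steel becomes binding; allowable increase = 10.5 hr.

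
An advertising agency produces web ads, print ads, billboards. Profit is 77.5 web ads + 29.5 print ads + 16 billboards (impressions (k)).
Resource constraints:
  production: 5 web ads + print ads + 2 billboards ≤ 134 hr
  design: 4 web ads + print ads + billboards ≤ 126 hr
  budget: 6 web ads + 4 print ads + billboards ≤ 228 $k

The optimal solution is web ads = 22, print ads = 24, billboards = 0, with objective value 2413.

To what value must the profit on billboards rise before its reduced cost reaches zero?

24

At the optimum: production uses 134 of 134 (binding); design uses 112 of 126 (slack = 14); budget uses 228 of 228 (binding).
Since design is not tight, its dual is 0.
The binding rows give the dual system: 5·y_production + 6·y_budget = 77.5 and 1·y_production + 4·y_budget = 29.5.
→ y_production = 9.5 and y_budget = 5.
billboards enters the basis when its profit ≥ yᵀa₃ = 9.5·2 + 5·1 = 24.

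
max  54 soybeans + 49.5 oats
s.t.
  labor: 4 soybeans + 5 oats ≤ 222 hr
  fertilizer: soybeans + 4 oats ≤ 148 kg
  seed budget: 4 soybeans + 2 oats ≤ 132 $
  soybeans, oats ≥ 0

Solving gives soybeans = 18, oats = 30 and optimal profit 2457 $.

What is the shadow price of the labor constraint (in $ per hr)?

7.5

At the optimum: labor uses 222 of 222 (binding); fertilizer uses 138 of 148 (slack = 10); seed budget uses 132 of 132 (binding).
By complementary slackness, y = 0 for the non-binding constraint.
From A_Bᵀ y = c: 4·y_labor + 4·y_seed budget = 54; 5·y_labor + 2·y_seed budget = 49.5.
Solving: y_labor = 7.5, y_seed budget = 6.
Shadow price of labor = 7.5.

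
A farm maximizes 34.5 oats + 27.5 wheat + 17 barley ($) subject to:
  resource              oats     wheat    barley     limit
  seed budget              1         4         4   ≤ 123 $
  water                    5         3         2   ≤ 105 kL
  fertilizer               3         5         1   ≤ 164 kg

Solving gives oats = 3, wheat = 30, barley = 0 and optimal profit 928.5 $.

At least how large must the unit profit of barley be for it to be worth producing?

21

Check each constraint at x*: seed budget 123/123 (tight); water 105/105 (tight); fertilizer 159/164 (slack 5).
Slack constraints have shadow price 0 (complementary slackness).
From A_Bᵀ y = c: 1·y_seed budget + 5·y_water = 34.5; 4·y_seed budget + 3·y_water = 27.5.
This yields shadow prices y_seed budget = 2, y_water = 6.5.
barley enters the basis when its profit ≥ yᵀa₃ = 2·4 + 6.5·2 = 21.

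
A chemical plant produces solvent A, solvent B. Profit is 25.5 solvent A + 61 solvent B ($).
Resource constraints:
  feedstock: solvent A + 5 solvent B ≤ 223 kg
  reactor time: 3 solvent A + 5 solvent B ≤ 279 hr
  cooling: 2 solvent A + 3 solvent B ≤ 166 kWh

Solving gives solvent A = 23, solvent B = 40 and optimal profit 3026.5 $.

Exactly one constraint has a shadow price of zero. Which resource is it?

reactor time

feedstock: 223/223 (binding)
reactor time: 269/279 (slack 10)
cooling: 166/166 (binding)
By complementary slackness, a constraint with positive slack has shadow price 0 → reactor time.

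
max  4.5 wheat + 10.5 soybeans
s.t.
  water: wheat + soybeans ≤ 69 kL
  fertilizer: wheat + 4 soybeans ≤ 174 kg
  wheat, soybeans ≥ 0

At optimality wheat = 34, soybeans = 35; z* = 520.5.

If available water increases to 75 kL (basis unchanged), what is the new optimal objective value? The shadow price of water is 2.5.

535.5

Δb = 6, so new z* = 520.5 + (2.5)·(6) = 520.5 + 15 = 535.5.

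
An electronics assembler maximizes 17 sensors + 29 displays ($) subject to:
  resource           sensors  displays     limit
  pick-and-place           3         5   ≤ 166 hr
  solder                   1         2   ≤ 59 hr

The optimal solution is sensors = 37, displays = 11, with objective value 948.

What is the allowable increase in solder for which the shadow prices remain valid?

Binding constraints: pick-and-place, solder. The basis is B = [[3,5],[1,2]] with det 1.
Per unit increase in solder, x* moves by d = (-5, 3).
The basis stays optimal until sensors reaches 0; allowable increase = 7.4 hr.

7.4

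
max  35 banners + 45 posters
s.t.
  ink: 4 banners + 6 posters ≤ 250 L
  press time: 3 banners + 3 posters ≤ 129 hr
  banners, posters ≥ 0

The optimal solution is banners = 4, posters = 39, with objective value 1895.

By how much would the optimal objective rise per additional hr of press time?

At the optimum: ink uses 250 of 250 (binding); press time uses 129 of 129 (binding).
The binding rows give the dual system: 4·y_ink + 3·y_press time = 35 and 6·y_ink + 3·y_press time = 45.
→ y_ink = 5 and y_press time = 5.
Shadow price of press time = 5.

5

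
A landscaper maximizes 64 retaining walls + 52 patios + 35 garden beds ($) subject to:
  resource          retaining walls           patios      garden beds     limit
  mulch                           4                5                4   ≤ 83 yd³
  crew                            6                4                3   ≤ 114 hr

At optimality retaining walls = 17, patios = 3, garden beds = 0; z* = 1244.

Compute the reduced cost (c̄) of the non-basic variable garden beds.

-5

Both mulch and crew are binding at x*.
The binding rows give the dual system: 4·y_mulch + 6·y_crew = 64 and 5·y_mulch + 4·y_crew = 52.
Solving: y_mulch = 4, y_crew = 8.
Reduced cost of garden beds: c₃ − yᵀa₃ = 35 − (4·4 + 8·3) = 35 − 40 = -5.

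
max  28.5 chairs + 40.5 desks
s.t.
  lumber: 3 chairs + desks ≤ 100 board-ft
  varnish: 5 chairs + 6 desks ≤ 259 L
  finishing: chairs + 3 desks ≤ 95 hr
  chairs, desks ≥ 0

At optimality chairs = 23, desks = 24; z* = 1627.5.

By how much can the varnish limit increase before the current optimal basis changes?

7.875

Binding constraints: varnish, finishing. The basis is B = [[5,6],[1,3]] with det 9.
Per unit increase in varnish, x* moves by d = (0.3333, -0.1111).
The basis stays optimal until lumber becomes binding; allowable increase = 7.875 L.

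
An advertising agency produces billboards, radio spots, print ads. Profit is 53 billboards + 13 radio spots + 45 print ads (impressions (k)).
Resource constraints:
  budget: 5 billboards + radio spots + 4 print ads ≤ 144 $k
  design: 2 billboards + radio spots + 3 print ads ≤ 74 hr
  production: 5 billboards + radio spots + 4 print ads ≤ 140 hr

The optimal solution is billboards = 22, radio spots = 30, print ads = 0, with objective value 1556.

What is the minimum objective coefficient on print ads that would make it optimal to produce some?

48

At the optimum: budget uses 140 of 144 (slack = 4); design uses 74 of 74 (binding); production uses 140 of 140 (binding).
Slack constraints have shadow price 0 (complementary slackness).
The binding rows give the dual system: 2·y_design + 5·y_production = 53 and 1·y_design + 1·y_production = 13.
This yields shadow prices y_design = 4, y_production = 9.
print ads enters the basis when its profit ≥ yᵀa₃ = 4·3 + 9·4 = 48.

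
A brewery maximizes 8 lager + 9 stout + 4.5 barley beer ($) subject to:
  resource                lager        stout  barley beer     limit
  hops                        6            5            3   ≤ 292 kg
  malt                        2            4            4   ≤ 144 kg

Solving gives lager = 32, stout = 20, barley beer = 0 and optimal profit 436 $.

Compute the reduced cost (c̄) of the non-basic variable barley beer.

Both hops and malt are binding at x*.
Dual feasibility on the basic columns requires 6·y_hops + 2·y_malt = 8, 5·y_hops + 4·y_malt = 9.
This yields shadow prices y_hops = 1, y_malt = 1.
Reduced cost of barley beer: c₃ − yᵀa₃ = 4.5 − (1·3 + 1·4) = 4.5 − 7 = -2.5.

-2.5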